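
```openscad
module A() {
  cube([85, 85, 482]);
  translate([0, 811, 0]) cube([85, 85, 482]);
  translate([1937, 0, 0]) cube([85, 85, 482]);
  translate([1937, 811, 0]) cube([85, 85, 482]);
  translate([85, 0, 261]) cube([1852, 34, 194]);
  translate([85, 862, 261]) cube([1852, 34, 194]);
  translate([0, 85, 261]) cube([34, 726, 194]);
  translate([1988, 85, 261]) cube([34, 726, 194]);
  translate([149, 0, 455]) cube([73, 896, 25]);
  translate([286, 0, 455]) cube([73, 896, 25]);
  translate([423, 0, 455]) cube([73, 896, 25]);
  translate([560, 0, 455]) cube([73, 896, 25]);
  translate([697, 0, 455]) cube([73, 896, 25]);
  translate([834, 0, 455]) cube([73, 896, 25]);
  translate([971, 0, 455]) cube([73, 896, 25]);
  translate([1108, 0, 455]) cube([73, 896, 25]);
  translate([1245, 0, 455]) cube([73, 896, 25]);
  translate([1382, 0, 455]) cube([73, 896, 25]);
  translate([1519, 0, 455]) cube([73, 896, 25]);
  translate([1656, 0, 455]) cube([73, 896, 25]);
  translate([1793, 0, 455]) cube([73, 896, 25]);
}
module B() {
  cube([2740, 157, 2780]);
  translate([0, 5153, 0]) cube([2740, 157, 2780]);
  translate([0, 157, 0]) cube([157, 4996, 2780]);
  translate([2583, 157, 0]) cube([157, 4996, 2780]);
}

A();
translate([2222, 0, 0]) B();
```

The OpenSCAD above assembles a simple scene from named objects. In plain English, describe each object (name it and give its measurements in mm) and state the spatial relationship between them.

A is a bed frame 2022 mm long (x) by 896 mm wide (y). Four 85×85 mm corner posts, 482 mm tall, at the corners of the footprint. Four rails of 34 mm thickness and 194 mm height run between adjacent posts with their undersides at z = 261 mm, their outer faces flush with the outside of the frame (the two x-running rails run between the posts' inner faces; the two y-running rails run between the posts' inner faces). 13 slats, each 73 mm wide (x) and 25 mm thick, lie across the top of the two x-running rails, running the full 896 mm width of the frame in y; the slats are evenly spaced along x between the inner faces of the end posts with equal gaps (rounded down to the nearest mm) at the −x end and between each pair — any rounding remainder accumulates at the +x end.

B is the wall frame of a small rectangular building: four walls, each 2780 mm tall and 157 mm thick, enclosing a footprint 2740 mm (x) by 5310 mm (y) outside-to-outside, with no floor or roof. The front and back walls (the −y and +y sides) span the full width; the two side walls fit between them.

The house frame is on the floor beside the bed frame on its +x side.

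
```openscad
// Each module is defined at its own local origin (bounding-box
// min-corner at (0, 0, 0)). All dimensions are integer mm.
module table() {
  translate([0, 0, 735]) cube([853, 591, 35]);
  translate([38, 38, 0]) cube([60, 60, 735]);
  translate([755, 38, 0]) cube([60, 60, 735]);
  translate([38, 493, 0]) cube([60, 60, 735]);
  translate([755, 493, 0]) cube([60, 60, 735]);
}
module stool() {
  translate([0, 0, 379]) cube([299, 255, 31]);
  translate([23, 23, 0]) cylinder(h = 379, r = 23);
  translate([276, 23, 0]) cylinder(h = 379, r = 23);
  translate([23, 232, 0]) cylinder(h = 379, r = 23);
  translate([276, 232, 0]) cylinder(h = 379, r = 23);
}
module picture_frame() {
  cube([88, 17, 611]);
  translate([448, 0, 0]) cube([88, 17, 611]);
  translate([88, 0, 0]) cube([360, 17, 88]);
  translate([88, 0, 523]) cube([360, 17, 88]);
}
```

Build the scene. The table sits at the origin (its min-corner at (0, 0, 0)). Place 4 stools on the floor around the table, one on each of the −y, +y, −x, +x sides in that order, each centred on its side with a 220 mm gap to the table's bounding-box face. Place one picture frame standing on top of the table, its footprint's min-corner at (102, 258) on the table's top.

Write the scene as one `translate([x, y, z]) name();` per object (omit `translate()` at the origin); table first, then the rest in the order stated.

table();
translate([277, -475, 0]) stool();
translate([277, 811, 0]) stool();
translate([-519, 168, 0]) stool();
translate([1073, 168, 0]) stool();
translate([102, 258, 770]) picture_frame();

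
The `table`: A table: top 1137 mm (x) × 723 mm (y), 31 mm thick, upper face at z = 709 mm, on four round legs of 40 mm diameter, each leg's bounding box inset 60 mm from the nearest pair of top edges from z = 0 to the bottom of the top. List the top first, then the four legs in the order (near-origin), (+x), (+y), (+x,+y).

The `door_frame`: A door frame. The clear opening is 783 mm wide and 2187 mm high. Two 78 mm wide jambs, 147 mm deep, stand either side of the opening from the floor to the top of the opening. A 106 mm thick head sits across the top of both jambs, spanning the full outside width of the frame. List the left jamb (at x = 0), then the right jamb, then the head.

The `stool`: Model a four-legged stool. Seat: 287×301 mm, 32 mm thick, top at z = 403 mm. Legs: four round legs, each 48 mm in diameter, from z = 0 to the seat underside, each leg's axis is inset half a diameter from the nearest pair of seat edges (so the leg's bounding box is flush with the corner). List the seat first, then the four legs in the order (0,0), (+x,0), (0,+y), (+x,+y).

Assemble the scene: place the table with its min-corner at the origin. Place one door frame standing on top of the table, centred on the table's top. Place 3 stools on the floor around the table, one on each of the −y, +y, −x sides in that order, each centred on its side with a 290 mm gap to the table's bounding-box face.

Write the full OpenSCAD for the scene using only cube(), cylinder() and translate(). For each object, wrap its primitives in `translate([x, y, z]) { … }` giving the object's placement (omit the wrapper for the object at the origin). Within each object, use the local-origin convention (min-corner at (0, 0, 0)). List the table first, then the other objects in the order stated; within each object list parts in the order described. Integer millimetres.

translate([0, 0, 678]) cube([1137, 723, 31]);
translate([80, 80, 0]) cylinder(h = 678, r = 20);
translate([1057, 80, 0]) cylinder(h = 678, r = 20);
translate([80, 643, 0]) cylinder(h = 678, r = 20);
translate([1057, 643, 0]) cylinder(h = 678, r = 20);
translate([99, 288, 709]) {
  cube([78, 147, 2187]);
  translate([861, 0, 0]) cube([78, 147, 2187]);
  translate([0, 0, 2187]) cube([939, 147, 106]);
}
translate([425, -591, 0]) {
  translate([0, 0, 371]) cube([287, 301, 32]);
  translate([24, 24, 0]) cylinder(h = 371, r = 24);
  translate([263, 24, 0]) cylinder(h = 371, r = 24);
  translate([24, 277, 0]) cylinder(h = 371, r = 24);
  translate([263, 277, 0]) cylinder(h = 371, r = 24);
}
translate([425, 1013, 0]) {
  translate([0, 0, 371]) cube([287, 301, 32]);
  translate([24, 24, 0]) cylinder(h = 371, r = 24);
  translate([263, 24, 0]) cylinder(h = 371, r = 24);
  translate([24, 277, 0]) cylinder(h = 371, r = 24);
  translate([263, 277, 0]) cylinder(h = 371, r = 24);
}
translate([-577, 211, 0]) {
  translate([0, 0, 371]) cube([287, 301, 32]);
  translate([24, 24, 0]) cylinder(h = 371, r = 24);
  translate([263, 24, 0]) cylinder(h = 371, r = 24);
  translate([24, 277, 0]) cylinder(h = 371, r = 24);
  translate([263, 277, 0]) cylinder(h = 371, r = 24);
}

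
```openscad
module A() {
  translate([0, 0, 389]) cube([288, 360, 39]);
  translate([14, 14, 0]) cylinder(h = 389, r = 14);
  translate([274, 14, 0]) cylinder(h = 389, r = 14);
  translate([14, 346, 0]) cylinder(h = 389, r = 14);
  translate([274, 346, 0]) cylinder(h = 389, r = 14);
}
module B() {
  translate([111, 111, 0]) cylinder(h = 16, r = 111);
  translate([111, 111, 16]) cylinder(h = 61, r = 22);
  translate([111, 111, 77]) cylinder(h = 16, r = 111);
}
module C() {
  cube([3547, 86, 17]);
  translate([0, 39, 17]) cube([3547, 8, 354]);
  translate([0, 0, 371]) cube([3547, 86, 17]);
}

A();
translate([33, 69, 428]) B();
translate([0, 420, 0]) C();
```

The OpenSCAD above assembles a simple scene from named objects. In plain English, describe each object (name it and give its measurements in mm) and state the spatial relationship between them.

A is a simple wooden stool: a rectangular seat 288 mm (x) by 360 mm (y), 39 mm thick, top face at z = 428 mm, on four round legs, each 28 mm in diameter. The legs rest on z = 0, each leg's axis is inset half a diameter from the nearest pair of seat edges (so the leg's bounding box is flush with the corner).

B is a spool: two coaxial disc flanges of radius 111 mm and thickness 16 mm, joined by a core cylinder of radius 22 mm and height 61 mm. The lower flange rests on z = 0 and the three cylinders share a vertical axis.

C is an I-beam lying along x, 3547 mm long. Overall section height 388 mm. Two flanges 86 mm wide (y) and 17 mm thick, one on the floor and one at the top; a web 8 mm thick runs between them, centred on the flange width.

The spool is on top of the stool, centred. The I-beam is on the floor beside the stool on its +y side.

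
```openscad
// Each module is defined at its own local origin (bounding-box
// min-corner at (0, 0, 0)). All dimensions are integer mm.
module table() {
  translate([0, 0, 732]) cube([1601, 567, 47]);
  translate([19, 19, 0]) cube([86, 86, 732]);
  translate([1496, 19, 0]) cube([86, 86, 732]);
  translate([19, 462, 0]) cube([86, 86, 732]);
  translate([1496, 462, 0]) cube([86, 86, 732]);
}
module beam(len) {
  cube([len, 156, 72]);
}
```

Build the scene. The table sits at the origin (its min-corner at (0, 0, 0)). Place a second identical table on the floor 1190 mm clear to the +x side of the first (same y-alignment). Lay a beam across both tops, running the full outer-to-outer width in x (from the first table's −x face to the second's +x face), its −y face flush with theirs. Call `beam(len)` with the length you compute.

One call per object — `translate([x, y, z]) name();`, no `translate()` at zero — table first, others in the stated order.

table();
translate([2791, 0, 0]) table();
translate([0, 0, 779]) beam(4392);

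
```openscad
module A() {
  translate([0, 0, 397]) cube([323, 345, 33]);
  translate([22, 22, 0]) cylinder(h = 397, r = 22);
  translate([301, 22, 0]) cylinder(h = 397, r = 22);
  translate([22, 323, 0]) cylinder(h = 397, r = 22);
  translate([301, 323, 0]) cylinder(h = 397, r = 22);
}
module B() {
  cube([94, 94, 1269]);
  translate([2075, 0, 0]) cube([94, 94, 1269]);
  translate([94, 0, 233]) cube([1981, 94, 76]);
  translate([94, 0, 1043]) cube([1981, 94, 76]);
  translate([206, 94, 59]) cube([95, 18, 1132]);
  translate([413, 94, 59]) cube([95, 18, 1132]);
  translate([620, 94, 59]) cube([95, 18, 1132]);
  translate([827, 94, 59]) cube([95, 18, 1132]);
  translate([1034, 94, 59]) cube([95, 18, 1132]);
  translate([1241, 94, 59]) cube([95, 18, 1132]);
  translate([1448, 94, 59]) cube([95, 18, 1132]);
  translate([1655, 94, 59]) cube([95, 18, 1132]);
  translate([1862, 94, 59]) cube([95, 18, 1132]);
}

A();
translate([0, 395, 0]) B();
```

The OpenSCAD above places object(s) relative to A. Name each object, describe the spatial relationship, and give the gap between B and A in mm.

The fence section's nearest face is 50 mm from the stool's +y face.

A is a stool. B is a fence section. The fence section is on the floor beside the stool on its +y side. The gap between the fence section and the stool is 50 mm.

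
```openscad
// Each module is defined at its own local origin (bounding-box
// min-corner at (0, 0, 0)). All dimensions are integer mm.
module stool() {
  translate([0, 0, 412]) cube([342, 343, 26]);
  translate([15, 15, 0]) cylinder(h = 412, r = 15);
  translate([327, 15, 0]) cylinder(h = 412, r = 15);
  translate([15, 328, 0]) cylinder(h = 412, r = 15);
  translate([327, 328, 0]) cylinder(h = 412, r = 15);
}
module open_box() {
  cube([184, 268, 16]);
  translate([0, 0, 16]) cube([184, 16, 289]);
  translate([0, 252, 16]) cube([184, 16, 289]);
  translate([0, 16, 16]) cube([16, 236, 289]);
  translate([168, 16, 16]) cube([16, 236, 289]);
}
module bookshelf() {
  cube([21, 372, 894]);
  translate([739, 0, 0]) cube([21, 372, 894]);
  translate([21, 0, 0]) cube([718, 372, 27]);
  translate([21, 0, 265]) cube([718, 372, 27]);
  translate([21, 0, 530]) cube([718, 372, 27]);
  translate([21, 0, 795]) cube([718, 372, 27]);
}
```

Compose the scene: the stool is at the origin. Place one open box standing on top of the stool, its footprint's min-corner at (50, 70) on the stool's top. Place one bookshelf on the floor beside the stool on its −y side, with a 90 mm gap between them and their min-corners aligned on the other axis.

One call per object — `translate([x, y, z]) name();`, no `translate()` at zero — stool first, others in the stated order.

stool();
translate([50, 70, 438]) open_box();
translate([0, -462, 0]) bookshelf();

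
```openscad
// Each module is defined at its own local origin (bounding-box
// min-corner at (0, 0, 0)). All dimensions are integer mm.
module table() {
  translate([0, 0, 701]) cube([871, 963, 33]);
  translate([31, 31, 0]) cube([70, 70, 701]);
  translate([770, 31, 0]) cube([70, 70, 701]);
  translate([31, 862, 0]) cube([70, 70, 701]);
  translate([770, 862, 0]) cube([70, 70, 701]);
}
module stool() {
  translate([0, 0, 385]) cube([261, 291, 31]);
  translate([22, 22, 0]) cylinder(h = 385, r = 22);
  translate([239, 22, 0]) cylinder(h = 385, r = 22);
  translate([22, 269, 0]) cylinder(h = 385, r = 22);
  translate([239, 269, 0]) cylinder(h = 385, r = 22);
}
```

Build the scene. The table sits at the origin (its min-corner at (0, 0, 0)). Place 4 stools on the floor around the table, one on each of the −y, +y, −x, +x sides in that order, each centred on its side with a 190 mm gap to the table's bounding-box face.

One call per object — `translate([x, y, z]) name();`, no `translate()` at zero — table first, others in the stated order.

table();
translate([305, -481, 0]) stool();
translate([305, 1153, 0]) stool();
translate([-451, 336, 0]) stool();
translate([1061, 336, 0]) stool();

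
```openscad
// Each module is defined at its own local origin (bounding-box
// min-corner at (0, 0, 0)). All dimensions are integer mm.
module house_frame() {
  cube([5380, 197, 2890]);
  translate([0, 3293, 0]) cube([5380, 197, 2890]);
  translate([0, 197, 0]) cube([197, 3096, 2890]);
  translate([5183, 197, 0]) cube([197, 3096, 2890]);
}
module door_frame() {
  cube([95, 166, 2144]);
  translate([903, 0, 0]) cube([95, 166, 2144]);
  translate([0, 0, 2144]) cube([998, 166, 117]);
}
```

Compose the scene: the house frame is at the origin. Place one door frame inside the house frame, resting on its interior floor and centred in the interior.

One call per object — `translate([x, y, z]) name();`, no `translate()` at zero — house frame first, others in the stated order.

house_frame();
translate([2191, 1662, 0]) door_frame();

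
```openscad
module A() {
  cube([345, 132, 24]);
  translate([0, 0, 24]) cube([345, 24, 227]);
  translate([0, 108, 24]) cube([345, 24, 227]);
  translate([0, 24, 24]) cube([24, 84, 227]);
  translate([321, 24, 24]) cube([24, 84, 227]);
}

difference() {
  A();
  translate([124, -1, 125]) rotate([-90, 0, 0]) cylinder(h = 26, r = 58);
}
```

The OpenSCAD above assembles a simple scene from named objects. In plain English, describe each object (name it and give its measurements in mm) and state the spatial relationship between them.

A is an open-topped rectangular box: outside dimensions 345×132×251 mm, with a uniform wall and base thickness of 24 mm. The base is a full 345×132 slab on the floor; four walls sit on top of the base. The front and back walls (the −y and +y sides) span the full width; the two side walls fit between them.

The open box has a circular hole of radius 58 mm through its front wall, centred at (x = 124, z = 125).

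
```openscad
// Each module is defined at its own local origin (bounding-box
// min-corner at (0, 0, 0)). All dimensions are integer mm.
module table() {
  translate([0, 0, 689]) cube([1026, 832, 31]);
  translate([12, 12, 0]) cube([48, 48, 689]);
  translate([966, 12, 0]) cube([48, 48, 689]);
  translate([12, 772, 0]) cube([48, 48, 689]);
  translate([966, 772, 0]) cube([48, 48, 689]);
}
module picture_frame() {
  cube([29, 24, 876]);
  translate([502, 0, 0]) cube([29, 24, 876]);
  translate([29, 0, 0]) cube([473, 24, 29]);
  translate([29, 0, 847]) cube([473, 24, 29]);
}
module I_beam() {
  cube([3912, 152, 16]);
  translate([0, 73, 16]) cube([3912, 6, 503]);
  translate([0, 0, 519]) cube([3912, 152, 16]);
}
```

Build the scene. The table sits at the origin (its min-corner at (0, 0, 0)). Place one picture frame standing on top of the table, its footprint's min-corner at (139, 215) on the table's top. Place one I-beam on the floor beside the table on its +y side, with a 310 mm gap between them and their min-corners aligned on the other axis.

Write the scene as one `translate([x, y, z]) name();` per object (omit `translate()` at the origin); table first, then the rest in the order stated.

table();
translate([139, 215, 720]) picture_frame();
translate([0, 1142, 0]) I_beam();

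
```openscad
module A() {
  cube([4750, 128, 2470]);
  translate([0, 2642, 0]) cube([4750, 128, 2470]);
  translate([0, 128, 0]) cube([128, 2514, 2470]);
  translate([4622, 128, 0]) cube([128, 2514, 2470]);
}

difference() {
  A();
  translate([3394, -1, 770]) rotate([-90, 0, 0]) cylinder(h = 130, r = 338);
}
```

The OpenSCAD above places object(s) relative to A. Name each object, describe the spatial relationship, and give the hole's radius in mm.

A is a house frame. The house frame has a circular hole through its front wall. The hole's radius is 338 mm.

The subtracted cylinder has r = 338 mm.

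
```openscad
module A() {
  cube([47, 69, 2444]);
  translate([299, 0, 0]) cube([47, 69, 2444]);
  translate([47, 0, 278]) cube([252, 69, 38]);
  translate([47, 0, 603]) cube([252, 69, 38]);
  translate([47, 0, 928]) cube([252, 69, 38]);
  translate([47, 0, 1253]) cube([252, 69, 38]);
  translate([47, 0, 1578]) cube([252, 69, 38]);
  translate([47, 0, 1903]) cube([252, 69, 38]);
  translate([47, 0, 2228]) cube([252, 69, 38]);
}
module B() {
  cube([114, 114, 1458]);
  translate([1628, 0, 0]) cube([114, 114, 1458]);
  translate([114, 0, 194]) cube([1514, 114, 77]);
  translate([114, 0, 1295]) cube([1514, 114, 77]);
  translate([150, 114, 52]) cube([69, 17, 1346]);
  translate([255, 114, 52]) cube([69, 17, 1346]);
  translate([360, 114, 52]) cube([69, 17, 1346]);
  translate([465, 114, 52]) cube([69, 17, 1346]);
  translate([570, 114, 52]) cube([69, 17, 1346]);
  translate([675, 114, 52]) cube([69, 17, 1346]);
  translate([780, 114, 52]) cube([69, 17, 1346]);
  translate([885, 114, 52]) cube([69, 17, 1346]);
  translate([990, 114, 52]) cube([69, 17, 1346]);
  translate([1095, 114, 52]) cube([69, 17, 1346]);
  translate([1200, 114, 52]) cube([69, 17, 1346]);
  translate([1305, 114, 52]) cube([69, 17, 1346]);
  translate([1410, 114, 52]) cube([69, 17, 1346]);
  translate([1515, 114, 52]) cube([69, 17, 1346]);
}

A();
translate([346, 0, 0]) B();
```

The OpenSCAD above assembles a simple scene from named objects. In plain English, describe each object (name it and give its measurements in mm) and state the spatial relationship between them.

A is a straight ladder. Two 47×69 mm vertical rails, 2444 mm tall, stand 346 mm apart (outside-to-outside) with their front faces coplanar on the −y side. 7 rungs, each 69 mm deep and 38 mm tall, span between the inner faces of the rails, front faces flush with the rails. The lowest rung's underside is at z = 278 mm and rungs are spaced 325 mm apart (underside to underside).

B is a fence section. Two 114×114 mm posts, 1458 mm tall, stand on the floor with a clear span of 1514 mm between their inner faces. Two horizontal rails of 114×77 mm section span the gap between the posts with their undersides at z = 194 mm and z = 1295 mm, flush with the posts' −y face. 14 pickets, each 69 mm wide, 17 mm thick and 1346 mm tall, are fixed to the +y face of the rails with their bottoms at z = 52 mm, evenly spaced across the span with equal gaps (rounded down to the nearest mm) at the −x end and between each pair — any rounding remainder accumulates at the +x end.

The fence section is against the ladder's +x side, with their −y faces flush.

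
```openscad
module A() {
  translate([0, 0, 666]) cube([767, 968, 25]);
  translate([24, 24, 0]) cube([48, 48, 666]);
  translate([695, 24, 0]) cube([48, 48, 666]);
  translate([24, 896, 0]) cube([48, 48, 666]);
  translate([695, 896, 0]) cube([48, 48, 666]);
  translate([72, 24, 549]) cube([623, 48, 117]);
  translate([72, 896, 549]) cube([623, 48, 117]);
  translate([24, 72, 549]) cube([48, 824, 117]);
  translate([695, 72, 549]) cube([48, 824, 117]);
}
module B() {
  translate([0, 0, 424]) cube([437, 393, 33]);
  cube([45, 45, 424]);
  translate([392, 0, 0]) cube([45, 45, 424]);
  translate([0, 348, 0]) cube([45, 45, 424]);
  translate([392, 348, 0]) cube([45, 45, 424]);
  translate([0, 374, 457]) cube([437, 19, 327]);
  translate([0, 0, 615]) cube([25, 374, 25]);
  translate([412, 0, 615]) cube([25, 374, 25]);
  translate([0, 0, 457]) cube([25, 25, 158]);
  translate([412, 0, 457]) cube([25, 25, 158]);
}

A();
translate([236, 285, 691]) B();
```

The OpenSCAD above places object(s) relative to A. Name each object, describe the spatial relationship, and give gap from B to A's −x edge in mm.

A is a table. B is a chair. The chair is on top of the table. The gap from the chair to the table's −x edge is 236 mm.

The chair's min-x is at 236; the table's min-x is 0; gap = 236 mm.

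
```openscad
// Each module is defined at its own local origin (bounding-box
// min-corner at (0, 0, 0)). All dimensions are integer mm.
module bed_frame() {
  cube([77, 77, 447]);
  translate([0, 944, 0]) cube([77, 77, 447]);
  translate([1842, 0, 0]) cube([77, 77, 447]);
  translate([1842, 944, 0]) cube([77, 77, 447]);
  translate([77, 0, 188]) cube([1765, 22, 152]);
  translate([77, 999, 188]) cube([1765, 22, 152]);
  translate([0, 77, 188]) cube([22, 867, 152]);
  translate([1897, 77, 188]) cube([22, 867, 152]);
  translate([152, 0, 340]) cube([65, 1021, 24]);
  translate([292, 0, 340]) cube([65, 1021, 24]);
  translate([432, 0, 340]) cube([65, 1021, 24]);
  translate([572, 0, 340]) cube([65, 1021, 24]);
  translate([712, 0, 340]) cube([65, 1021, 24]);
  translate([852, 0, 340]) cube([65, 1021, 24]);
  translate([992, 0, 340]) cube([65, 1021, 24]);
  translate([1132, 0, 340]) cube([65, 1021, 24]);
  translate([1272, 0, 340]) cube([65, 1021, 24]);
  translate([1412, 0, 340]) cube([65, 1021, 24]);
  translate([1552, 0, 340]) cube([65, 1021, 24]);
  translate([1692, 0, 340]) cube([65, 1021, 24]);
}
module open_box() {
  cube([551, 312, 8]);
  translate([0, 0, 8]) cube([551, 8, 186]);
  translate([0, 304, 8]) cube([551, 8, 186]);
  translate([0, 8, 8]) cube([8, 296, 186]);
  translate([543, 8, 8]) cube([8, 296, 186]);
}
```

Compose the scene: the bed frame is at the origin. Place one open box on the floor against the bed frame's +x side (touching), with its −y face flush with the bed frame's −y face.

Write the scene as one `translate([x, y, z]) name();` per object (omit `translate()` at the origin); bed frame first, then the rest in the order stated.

bed_frame();
translate([1919, 0, 0]) open_box();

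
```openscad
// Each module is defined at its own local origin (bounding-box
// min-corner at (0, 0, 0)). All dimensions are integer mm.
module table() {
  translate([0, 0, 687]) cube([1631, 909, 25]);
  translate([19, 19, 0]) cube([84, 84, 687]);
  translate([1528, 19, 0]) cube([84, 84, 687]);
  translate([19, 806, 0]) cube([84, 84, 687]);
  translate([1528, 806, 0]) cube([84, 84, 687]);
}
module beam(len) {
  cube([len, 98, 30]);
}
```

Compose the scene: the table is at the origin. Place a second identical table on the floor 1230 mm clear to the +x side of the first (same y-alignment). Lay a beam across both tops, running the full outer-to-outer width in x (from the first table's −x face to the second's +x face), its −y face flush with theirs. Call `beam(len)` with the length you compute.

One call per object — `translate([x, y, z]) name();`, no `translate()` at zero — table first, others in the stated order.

table();
translate([2861, 0, 0]) table();
translate([0, 0, 712]) beam(4492);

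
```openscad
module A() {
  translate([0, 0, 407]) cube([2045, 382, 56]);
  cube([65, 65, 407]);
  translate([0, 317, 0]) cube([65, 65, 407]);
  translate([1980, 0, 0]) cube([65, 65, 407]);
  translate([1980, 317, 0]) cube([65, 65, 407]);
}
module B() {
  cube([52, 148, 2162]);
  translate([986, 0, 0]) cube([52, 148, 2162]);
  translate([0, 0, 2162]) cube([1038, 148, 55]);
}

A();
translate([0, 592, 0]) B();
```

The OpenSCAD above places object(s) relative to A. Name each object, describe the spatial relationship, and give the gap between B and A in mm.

The door frame's nearest face is 210 mm from the bench's +y face.

A is a bench. B is a door frame. The door frame is on the floor beside the bench on its +y side. The gap between the door frame and the bench is 210 mm.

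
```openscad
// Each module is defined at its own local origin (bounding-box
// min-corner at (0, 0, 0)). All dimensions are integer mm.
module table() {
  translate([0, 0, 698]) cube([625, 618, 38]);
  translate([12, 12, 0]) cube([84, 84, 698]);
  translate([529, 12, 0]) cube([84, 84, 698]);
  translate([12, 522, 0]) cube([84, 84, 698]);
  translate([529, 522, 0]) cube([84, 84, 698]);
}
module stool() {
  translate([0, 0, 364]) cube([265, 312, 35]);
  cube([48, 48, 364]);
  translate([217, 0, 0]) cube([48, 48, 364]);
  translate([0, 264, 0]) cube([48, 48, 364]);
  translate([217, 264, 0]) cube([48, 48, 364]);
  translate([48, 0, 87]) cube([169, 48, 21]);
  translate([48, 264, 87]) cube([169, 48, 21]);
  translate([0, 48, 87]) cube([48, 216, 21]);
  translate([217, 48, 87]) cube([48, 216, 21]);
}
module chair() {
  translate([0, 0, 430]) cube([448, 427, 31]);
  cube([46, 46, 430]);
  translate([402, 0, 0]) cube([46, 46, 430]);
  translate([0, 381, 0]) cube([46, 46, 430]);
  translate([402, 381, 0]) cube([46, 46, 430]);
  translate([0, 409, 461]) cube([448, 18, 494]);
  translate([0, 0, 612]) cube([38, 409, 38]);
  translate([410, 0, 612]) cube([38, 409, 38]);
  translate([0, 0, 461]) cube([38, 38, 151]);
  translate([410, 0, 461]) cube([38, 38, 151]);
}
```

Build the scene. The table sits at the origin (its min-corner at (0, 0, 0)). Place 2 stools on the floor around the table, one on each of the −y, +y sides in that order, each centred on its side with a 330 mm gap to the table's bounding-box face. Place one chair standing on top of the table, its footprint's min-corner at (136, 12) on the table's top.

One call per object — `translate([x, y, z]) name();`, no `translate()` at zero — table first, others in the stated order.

table();
translate([180, -642, 0]) stool();
translate([180, 948, 0]) stool();
translate([136, 12, 736]) chair();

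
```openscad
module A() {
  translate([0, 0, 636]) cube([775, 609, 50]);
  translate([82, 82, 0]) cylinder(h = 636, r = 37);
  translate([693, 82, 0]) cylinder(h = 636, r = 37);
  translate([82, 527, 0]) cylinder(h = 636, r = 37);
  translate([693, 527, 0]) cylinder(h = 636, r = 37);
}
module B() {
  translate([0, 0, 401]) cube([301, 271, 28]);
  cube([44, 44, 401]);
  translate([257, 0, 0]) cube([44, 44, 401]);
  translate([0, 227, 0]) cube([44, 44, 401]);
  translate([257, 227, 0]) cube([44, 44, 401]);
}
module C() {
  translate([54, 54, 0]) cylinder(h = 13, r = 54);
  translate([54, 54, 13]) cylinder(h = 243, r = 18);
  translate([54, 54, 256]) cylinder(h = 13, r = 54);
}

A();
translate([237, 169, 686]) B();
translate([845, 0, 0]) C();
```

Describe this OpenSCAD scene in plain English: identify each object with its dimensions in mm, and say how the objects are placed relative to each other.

A is a table with a 775×609 mm rectangular top, 50 mm thick, top surface at z = 686 mm, supported by four round legs of 74 mm diameter, each leg's bounding box inset 45 mm from the nearest pair of top edges, running from the floor.

B is a four-legged stool. The seat is 301×271 mm, 28 mm thick, top at z = 429 mm. It stands on four square legs, each 44×44 mm in cross-section, from z = 0 to the seat underside, each flush with a corner of the seat.

C is a spool: two coaxial disc flanges of radius 54 mm and thickness 13 mm, joined by a core cylinder of radius 18 mm and height 243 mm. The lower flange rests on z = 0 and the three cylinders share a vertical axis.

The stool is on top of the table, centred. The spool is on the floor beside the table on its +x side.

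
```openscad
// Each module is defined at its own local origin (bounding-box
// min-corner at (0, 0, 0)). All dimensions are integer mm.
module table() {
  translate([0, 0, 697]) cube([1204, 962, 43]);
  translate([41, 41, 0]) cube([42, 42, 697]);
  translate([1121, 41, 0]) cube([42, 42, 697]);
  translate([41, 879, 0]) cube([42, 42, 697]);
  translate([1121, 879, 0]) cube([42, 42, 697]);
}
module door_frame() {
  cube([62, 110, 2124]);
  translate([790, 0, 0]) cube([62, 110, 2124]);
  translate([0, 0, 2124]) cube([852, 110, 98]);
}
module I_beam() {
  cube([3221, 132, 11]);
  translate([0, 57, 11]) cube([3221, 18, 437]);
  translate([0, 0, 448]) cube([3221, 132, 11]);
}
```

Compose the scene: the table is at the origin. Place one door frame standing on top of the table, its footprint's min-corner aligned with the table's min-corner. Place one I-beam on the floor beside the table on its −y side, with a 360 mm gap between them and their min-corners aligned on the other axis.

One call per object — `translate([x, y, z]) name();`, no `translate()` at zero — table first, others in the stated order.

table();
translate([0, 0, 740]) door_frame();
translate([0, -492, 0]) I_beam();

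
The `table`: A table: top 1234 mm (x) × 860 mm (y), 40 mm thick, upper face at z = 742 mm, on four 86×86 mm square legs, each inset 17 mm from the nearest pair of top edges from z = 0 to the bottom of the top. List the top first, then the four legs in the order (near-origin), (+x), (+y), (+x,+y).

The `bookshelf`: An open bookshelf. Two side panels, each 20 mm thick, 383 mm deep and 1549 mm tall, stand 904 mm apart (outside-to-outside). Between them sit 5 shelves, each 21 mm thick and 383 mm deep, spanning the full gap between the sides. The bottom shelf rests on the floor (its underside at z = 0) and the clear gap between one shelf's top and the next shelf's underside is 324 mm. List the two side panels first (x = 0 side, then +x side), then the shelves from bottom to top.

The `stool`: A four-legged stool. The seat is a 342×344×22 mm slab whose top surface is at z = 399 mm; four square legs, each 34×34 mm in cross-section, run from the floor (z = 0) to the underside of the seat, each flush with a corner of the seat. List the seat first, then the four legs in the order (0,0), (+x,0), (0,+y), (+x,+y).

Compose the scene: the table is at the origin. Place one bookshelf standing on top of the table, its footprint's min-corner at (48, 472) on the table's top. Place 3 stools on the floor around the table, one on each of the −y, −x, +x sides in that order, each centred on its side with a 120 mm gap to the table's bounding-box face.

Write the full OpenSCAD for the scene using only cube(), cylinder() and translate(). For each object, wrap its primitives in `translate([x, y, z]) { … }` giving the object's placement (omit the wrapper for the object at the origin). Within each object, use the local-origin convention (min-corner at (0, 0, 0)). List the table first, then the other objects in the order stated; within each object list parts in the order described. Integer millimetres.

translate([0, 0, 702]) cube([1234, 860, 40]);
translate([17, 17, 0]) cube([86, 86, 702]);
translate([1131, 17, 0]) cube([86, 86, 702]);
translate([17, 757, 0]) cube([86, 86, 702]);
translate([1131, 757, 0]) cube([86, 86, 702]);
translate([48, 472, 742]) {
  cube([20, 383, 1549]);
  translate([884, 0, 0]) cube([20, 383, 1549]);
  translate([20, 0, 0]) cube([864, 383, 21]);
  translate([20, 0, 345]) cube([864, 383, 21]);
  translate([20, 0, 690]) cube([864, 383, 21]);
  translate([20, 0, 1035]) cube([864, 383, 21]);
  translate([20, 0, 1380]) cube([864, 383, 21]);
}
translate([446, -464, 0]) {
  translate([0, 0, 377]) cube([342, 344, 22]);
  cube([34, 34, 377]);
  translate([308, 0, 0]) cube([34, 34, 377]);
  translate([0, 310, 0]) cube([34, 34, 377]);
  translate([308, 310, 0]) cube([34, 34, 377]);
}
translate([-462, 258, 0]) {
  translate([0, 0, 377]) cube([342, 344, 22]);
  cube([34, 34, 377]);
  translate([308, 0, 0]) cube([34, 34, 377]);
  translate([0, 310, 0]) cube([34, 34, 377]);
  translate([308, 310, 0]) cube([34, 34, 377]);
}
translate([1354, 258, 0]) {
  translate([0, 0, 377]) cube([342, 344, 22]);
  cube([34, 34, 377]);
  translate([308, 0, 0]) cube([34, 34, 377]);
  translate([0, 310, 0]) cube([34, 34, 377]);
  translate([308, 310, 0]) cube([34, 34, 377]);
}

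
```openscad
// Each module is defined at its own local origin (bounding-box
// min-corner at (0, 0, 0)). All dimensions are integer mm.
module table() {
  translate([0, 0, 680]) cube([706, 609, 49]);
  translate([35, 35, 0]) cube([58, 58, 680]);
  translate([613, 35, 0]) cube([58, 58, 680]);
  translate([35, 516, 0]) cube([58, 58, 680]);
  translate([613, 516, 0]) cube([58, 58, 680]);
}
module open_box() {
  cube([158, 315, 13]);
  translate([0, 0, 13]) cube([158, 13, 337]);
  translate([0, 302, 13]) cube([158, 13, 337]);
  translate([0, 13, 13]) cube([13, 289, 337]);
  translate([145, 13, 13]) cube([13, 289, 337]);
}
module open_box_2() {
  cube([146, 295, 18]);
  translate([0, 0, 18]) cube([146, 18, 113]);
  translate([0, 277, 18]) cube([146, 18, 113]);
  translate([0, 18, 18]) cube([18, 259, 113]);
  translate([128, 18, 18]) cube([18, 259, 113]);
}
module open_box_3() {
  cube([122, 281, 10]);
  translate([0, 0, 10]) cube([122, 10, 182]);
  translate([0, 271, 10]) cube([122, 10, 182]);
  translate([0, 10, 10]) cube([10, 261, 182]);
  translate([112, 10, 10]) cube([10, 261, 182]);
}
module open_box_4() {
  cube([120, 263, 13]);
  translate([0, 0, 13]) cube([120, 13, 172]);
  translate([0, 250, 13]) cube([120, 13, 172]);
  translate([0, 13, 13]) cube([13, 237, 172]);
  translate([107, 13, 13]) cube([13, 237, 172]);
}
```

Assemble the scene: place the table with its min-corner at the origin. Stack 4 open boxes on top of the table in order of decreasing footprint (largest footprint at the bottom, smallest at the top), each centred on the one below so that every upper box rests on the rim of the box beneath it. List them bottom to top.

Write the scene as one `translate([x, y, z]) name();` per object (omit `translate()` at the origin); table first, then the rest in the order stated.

table();
translate([274, 147, 729]) open_box();
translate([280, 157, 1079]) open_box_2();
translate([292, 164, 1210]) open_box_3();
translate([293, 173, 1402]) open_box_4();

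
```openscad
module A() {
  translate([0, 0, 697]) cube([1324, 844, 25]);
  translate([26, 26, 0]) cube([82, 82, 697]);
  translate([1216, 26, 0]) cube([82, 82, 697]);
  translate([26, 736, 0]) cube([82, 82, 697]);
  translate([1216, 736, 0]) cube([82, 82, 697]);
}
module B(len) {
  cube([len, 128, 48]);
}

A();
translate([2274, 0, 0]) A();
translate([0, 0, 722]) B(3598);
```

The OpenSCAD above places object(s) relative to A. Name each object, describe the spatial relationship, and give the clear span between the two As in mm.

Second table starts at x = 2274; first ends at x = 1324; clear span = 2274 − 1324 = 950 mm.

A is a table. B is a beam. A beam spans the tops of two tables. The clear span between the two tables is 950 mm.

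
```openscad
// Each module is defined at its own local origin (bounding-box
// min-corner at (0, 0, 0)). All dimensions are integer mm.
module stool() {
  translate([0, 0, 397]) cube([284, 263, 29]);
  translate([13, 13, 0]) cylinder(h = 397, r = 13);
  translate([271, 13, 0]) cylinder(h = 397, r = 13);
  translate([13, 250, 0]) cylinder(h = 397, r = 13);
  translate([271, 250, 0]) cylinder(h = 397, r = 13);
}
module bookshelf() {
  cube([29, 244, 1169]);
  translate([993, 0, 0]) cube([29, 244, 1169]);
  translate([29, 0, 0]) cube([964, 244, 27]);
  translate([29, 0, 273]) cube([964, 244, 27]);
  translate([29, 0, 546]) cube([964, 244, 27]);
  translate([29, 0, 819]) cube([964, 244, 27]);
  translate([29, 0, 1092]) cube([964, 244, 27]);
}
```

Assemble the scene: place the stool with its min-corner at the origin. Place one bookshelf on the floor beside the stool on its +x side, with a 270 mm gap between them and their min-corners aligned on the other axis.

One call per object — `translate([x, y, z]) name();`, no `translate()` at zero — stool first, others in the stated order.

stool();
translate([554, 0, 0]) bookshelf();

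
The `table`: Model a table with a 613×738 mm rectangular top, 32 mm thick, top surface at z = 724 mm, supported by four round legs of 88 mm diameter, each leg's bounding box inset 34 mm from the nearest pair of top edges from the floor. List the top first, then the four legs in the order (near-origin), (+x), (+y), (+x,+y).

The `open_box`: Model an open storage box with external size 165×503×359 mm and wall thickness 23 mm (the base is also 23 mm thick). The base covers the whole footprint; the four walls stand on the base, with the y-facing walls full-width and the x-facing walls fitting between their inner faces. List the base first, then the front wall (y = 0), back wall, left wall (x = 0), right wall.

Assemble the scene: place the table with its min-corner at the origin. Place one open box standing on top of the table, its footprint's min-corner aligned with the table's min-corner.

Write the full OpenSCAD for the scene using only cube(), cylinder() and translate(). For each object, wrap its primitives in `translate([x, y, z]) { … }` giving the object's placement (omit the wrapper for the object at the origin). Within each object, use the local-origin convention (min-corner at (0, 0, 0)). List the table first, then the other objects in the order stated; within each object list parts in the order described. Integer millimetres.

translate([0, 0, 692]) cube([613, 738, 32]);
translate([78, 78, 0]) cylinder(h = 692, r = 44);
translate([535, 78, 0]) cylinder(h = 692, r = 44);
translate([78, 660, 0]) cylinder(h = 692, r = 44);
translate([535, 660, 0]) cylinder(h = 692, r = 44);
translate([0, 0, 724]) {
  cube([165, 503, 23]);
  translate([0, 0, 23]) cube([165, 23, 336]);
  translate([0, 480, 23]) cube([165, 23, 336]);
  translate([0, 23, 23]) cube([23, 457, 336]);
  translate([142, 23, 23]) cube([23, 457, 336]);
}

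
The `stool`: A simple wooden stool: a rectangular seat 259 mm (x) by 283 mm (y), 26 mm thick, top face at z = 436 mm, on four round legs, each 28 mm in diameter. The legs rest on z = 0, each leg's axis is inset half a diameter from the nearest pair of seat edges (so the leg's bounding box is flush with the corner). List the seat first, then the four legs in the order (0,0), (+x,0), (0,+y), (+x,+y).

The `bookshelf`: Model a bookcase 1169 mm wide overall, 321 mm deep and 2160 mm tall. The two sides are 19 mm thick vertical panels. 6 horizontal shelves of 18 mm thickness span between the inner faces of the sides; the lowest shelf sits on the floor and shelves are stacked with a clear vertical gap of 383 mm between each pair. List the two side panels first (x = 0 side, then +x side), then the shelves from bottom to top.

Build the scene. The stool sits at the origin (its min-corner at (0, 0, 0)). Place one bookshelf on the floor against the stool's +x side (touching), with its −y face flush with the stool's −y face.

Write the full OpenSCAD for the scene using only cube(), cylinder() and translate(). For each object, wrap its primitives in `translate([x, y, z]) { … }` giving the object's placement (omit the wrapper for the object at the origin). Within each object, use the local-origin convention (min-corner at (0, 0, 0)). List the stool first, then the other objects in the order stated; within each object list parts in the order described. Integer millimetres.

translate([0, 0, 410]) cube([259, 283, 26]);
translate([14, 14, 0]) cylinder(h = 410, r = 14);
translate([245, 14, 0]) cylinder(h = 410, r = 14);
translate([14, 269, 0]) cylinder(h = 410, r = 14);
translate([245, 269, 0]) cylinder(h = 410, r = 14);
translate([259, 0, 0]) {
  cube([19, 321, 2160]);
  translate([1150, 0, 0]) cube([19, 321, 2160]);
  translate([19, 0, 0]) cube([1131, 321, 18]);
  translate([19, 0, 401]) cube([1131, 321, 18]);
  translate([19, 0, 802]) cube([1131, 321, 18]);
  translate([19, 0, 1203]) cube([1131, 321, 18]);
  translate([19, 0, 1604]) cube([1131, 321, 18]);
  translate([19, 0, 2005]) cube([1131, 321, 18]);
}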